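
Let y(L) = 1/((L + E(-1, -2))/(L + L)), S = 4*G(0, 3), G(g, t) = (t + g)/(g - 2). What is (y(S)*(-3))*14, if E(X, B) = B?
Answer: -63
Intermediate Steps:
G(g, t) = (g + t)/(-2 + g)
S = -6 (S = 4*((0 + 3)/(-2 + 0)) = 4*(3/(-2)) = 4*(-1/2*3) = 4*(-3/2) = -6)
y(L) = 2*L/(-2 + L) (y(L) = 1/((L - 2)/(L + L)) = 1/((-2 + L)/((2*L))) = 1/((-2 + L)*(1/(2*L))) = 1/((-2 + L)/(2*L)) = 2*L/(-2 + L))
(y(S)*(-3))*14 = ((2*(-6)/(-2 - 6))*(-3))*14 = ((2*(-6)/(-8))*(-3))*14 = ((2*(-6)*(-1/8))*(-3))*14 = ((3/2)*(-3))*14 = -9/2*14 = -63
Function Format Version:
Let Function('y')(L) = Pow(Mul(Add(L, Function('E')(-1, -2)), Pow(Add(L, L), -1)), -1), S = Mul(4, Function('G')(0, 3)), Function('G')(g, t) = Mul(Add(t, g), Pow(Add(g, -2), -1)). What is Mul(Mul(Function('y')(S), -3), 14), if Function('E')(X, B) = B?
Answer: -63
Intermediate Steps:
Function('G')(g, t) = Mul(Pow(Add(-2, g), -1), Add(g, t)) (Function('G')(g, t) = Mul(Add(g, t), Pow(Add(-2, g), -1)) = Mul(Pow(Add(-2, g), -1), Add(g, t)))
S = -6 (S = Mul(4, Mul(Pow(Add(-2, 0), -1), Add(0, 3))) = Mul(4, Mul(Pow(-2, -1), 3)) = Mul(4, Mul(Rational(-1, 2), 3)) = Mul(4, Rational(-3, 2)) = -6)
Function('y')(L) = Mul(2, L, Pow(Add(-2, L), -1)) (Function('y')(L) = Pow(Mul(Add(L, -2), Pow(Add(L, L), -1)), -1) = Pow(Mul(Add(-2, L), Pow(Mul(2, L), -1)), -1) = Pow(Mul(Add(-2, L), Mul(Rational(1, 2), Pow(L, -1))), -1) = Pow(Mul(Rational(1, 2), Pow(L, -1), Add(-2, L)), -1) = Mul(2, L, Pow(Add(-2, L), -1)))
Mul(Mul(Function('y')(S), -3), 14) = Mul(Mul(Mul(2, -6, Pow(Add(-2, -6), -1)), -3), 14) = Mul(Mul(Mul(2, -6, Pow(-8, -1)), -3), 14) = Mul(Mul(Mul(2, -6, Rational(-1, 8)), -3), 14) = Mul(Mul(Rational(3, 2), -3), 14) = Mul(Rational(-9, 2), 14) = -63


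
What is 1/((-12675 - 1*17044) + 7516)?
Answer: -1/22203 ≈ -4.5039e-5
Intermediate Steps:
1/((-12675 - 1*17044) + 7516) = 1/((-12675 - 17044) + 7516) = 1/(-29719 + 7516) = 1/(-22203) = -1/22203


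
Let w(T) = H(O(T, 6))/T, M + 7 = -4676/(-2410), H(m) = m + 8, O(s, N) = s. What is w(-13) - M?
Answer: 85286/15665 ≈ 5.4444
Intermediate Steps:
H(m) = 8 + m
M = -6097/1205 (M = -7 - 4676/(-2410) = -7 - 4676*(-1/2410) = -7 + 2338/1205 = -6097/1205 ≈ -5.0598)
w(T) = (8 + T)/T
w(-13) - M = (8 - 13)/(-13) - 1*(-6097/1205) = -1/13*(-5) + 6097/1205 = 5/13 + 6097/1205 = 85286/15665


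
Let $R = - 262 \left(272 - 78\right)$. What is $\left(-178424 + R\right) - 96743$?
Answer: $-325995$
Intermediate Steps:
$R = -50828$ ($R = \left(-262\right) 194 = -50828$)
$\left(-178424 + R\right) - 96743 = \left(-178424 - 50828\right) - 96743 = -229252 - 96743 = -325995$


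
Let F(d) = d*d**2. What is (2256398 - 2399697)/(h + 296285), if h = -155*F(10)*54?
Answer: 11023/621055 ≈ 0.017749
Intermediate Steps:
F(d) = d**3
h = -8370000 (h = -155*10**3*54 = -155*1000*54 = -155000*54 = -8370000)
(2256398 - 2399697)/(h + 296285) = (2256398 - 2399697)/(-8370000 + 296285) = -143299/(-8073715) = -143299*(-1/8073715) = 11023/621055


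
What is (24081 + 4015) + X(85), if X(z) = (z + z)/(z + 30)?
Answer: 646242/23 ≈ 28097.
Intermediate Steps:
X(z) = 2*z/(30 + z) (X(z) = (2*z)/(30 + z) = 2*z/(30 + z))
(24081 + 4015) + X(85) = (24081 + 4015) + 2*85/(30 + 85) = 28096 + 2*85/115 = 28096 + 2*85*(1/115) = 28096 + 34/23 = 646242/23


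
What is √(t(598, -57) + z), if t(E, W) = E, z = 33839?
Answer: √34437 ≈ 185.57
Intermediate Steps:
√(t(598, -57) + z) = √(598 + 33839) = √34437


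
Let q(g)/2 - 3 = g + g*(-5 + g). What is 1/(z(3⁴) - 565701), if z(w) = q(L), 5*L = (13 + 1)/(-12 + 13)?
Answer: -25/14142543 ≈ -1.7677e-6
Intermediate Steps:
L = 14/5 (L = ((13 + 1)/(-12 + 13))/5 = (14/1)/5 = (14*1)/5 = (⅕)*14 = 14/5 ≈ 2.8000)
q(g) = 6 + 2*g + 2*g*(-5 + g) (q(g) = 6 + 2*(g + g*(-5 + g)) = 6 + (2*g + 2*g*(-5 + g)) = 6 + 2*g + 2*g*(-5 + g))
z(w) = -18/25 (z(w) = 6 - 8*14/5 + 2*(14/5)² = 6 - 112/5 + 2*(196/25) = 6 - 112/5 + 392/25 = -18/25)
1/(z(3⁴) - 565701) = 1/(-18/25 - 565701) = 1/(-14142543/25) = -25/14142543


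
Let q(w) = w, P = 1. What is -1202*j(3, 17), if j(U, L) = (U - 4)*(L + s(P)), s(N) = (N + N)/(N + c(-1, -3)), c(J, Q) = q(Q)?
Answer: 19232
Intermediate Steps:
c(J, Q) = Q
s(N) = 2*N/(-3 + N) (s(N) = (N + N)/(N - 3) = (2*N)/(-3 + N) = 2*N/(-3 + N))
j(U, L) = (-1 + L)*(-4 + U) (j(U, L) = (U - 4)*(L + 2*1/(-3 + 1)) = (-4 + U)*(L + 2*1/(-2)) = (-4 + U)*(L + 2*1*(-½)) = (-4 + U)*(L - 1) = (-4 + U)*(-1 + L) = (-1 + L)*(-4 + U))
-1202*j(3, 17) = -1202*(4 - 1*3 - 4*17 + 17*3) = -1202*(4 - 3 - 68 + 51) = -1202*(-16) = 19232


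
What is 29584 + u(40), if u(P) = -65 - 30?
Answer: 29489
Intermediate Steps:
u(P) = -95
29584 + u(40) = 29584 - 95 = 29489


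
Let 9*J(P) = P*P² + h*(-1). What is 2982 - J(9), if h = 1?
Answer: 26110/9 ≈ 2901.1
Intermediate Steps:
J(P) = -⅑ + P³/9 (J(P) = (P*P² + 1*(-1))/9 = (P³ - 1)/9 = (-1 + P³)/9 = -⅑ + P³/9)
2982 - J(9) = 2982 - (-⅑ + (⅑)*9³) = 2982 - (-⅑ + (⅑)*729) = 2982 - (-⅑ + 81) = 2982 - 1*728/9 = 2982 - 728/9 = 26110/9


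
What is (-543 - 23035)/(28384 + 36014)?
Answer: -11789/32199 ≈ -0.36613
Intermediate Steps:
(-543 - 23035)/(28384 + 36014) = -23578/64398 = -23578*1/64398 = -11789/32199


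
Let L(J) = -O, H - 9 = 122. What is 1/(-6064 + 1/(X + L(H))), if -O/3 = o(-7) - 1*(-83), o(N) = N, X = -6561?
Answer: -6333/38403313 ≈ -0.00016491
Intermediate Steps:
H = 131 (H = 9 + 122 = 131)
O = -228 (O = -3*(-7 - 1*(-83)) = -3*(-7 + 83) = -3*76 = -228)
L(J) = 228 (L(J) = -1*(-228) = 228)
1/(-6064 + 1/(X + L(H))) = 1/(-6064 + 1/(-6561 + 228)) = 1/(-6064 + 1/(-6333)) = 1/(-6064 - 1/6333) = 1/(-38403313/6333) = -6333/38403313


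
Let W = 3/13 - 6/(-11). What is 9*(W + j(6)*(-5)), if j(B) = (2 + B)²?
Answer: -410841/143 ≈ -2873.0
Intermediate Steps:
W = 111/143 (W = 3*(1/13) - 6*(-1/11) = 3/13 + 6/11 = 111/143 ≈ 0.77622)
9*(W + j(6)*(-5)) = 9*(111/143 + (2 + 6)²*(-5)) = 9*(111/143 + 8²*(-5)) = 9*(111/143 + 64*(-5)) = 9*(111/143 - 320) = 9*(-45649/143) = -410841/143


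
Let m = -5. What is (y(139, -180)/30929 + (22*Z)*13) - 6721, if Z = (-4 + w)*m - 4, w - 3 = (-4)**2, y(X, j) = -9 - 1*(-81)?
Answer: -906683563/30929 ≈ -29315.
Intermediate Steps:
y(X, j) = 72 (y(X, j) = -9 + 81 = 72)
w = 19 (w = 3 + (-4)**2 = 3 + 16 = 19)
Z = -79 (Z = (-4 + 19)*(-5) - 4 = 15*(-5) - 4 = -75 - 4 = -79)
(y(139, -180)/30929 + (22*Z)*13) - 6721 = (72/30929 + (22*(-79))*13) - 6721 = (72*(1/30929) - 1738*13) - 6721 = (72/30929 - 22594) - 6721 = -698809754/30929 - 6721 = -906683563/30929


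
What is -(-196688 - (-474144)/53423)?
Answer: 10507188880/53423 ≈ 1.9668e+5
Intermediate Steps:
-(-196688 - (-474144)/53423) = -(-196688 - 1*(-474144/53423)) = -(-196688 + 474144/53423) = -1*(-10507188880/53423) = 10507188880/53423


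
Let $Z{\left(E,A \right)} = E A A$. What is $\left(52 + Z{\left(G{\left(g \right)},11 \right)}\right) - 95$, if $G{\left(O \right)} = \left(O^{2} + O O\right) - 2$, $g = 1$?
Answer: $-43$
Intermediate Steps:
$G{\left(O \right)} = -2 + 2 O^{2}$ ($G{\left(O \right)} = \left(O^{2} + O^{2}\right) - 2 = 2 O^{2} - 2 = -2 + 2 O^{2}$)
$Z{\left(E,A \right)} = E A^{2}$ ($Z{\left(E,A \right)} = A E A = E A^{2}$)
$\left(52 + Z{\left(G{\left(g \right)},11 \right)}\right) - 95 = \left(52 + \left(-2 + 2 \cdot 1^{2}\right) 11^{2}\right) - 95 = \left(52 + \left(-2 + 2 \cdot 1\right) 121\right) - 95 = \left(52 + \left(-2 + 2\right) 121\right) - 95 = \left(52 + 0 \cdot 121\right) - 95 = \left(52 + 0\right) - 95 = 52 - 95 = -43$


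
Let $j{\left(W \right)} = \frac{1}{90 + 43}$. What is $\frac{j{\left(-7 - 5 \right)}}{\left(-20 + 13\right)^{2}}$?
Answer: $\frac{1}{6517} \approx 0.00015344$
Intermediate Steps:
$j{\left(W \right)} = \frac{1}{133}$
$\frac{j{\left(-7 - 5 \right)}}{\left(-20 + 13\right)^{2}} = \frac{1}{133 \left(-20 + 13\right)^{2}} = \frac{1}{133 \left(-7\right)^{2}} = \frac{1}{133 \cdot 49} = \frac{1}{133} \cdot \frac{1}{49} = \frac{1}{6517}$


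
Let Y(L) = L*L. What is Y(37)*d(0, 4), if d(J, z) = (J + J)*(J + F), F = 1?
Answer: 0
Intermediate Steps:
Y(L) = L**2
d(J, z) = 2*J*(1 + J) (d(J, z) = (J + J)*(J + 1) = (2*J)*(1 + J) = 2*J*(1 + J))
Y(37)*d(0, 4) = 37**2*(2*0*(1 + 0)) = 1369*(2*0*1) = 1369*0 = 0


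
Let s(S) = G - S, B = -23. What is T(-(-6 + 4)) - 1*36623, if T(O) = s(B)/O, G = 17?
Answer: -36603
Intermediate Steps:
s(S) = 17 - S
T(O) = 40/O (T(O) = (17 - 1*(-23))/O = (17 + 23)/O = 40/O)
T(-(-6 + 4)) - 1*36623 = 40/((-(-6 + 4))) - 1*36623 = 40/((-1*(-2))) - 36623 = 40/2 - 36623 = 40*(½) - 36623 = 20 - 36623 = -36603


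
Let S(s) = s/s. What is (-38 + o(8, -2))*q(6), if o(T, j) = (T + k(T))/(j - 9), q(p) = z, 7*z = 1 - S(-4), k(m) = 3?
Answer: 0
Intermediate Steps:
S(s) = 1
z = 0 (z = (1 - 1*1)/7 = (1 - 1)/7 = (1/7)*0 = 0)
q(p) = 0
o(T, j) = (3 + T)/(-9 + j) (o(T, j) = (T + 3)/(j - 9) = (3 + T)/(-9 + j))
(-38 + o(8, -2))*q(6) = (-38 + (3 + 8)/(-9 - 2))*0 = (-38 + 11/(-11))*0 = (-38 - 1/11*11)*0 = (-38 - 1)*0 = -39*0 = 0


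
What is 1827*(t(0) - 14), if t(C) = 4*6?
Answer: 18270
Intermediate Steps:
t(C) = 24
1827*(t(0) - 14) = 1827*(24 - 14) = 1827*10 = 18270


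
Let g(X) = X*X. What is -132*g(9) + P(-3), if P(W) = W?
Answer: -10695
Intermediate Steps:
g(X) = X²
-132*g(9) + P(-3) = -132*9² - 3 = -132*81 - 3 = -10692 - 3 = -10695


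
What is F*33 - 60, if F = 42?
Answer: 1326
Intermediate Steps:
F*33 - 60 = 42*33 - 60 = 1386 - 60 = 1326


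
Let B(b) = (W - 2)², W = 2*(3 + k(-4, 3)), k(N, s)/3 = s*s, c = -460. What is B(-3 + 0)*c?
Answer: -1547440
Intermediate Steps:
k(N, s) = 3*s² (k(N, s) = 3*(s*s) = 3*s²)
W = 60 (W = 2*(3 + 3*3²) = 2*(3 + 3*9) = 2*(3 + 27) = 2*30 = 60)
B(b) = 3364 (B(b) = (60 - 2)² = 58² = 3364)
B(-3 + 0)*c = 3364*(-460) = -1547440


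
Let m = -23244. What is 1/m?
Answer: -1/23244 ≈ -4.3022e-5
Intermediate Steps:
1/m = 1/(-23244) = -1/23244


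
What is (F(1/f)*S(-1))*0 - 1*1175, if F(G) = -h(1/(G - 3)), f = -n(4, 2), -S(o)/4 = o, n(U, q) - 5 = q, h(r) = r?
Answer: -1175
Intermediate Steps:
n(U, q) = 5 + q
S(o) = -4*o
f = -7 (f = -(5 + 2) = -1*7 = -7)
F(G) = -1/(-3 + G) (F(G) = -1/(G - 3) = -1/(-3 + G))
(F(1/f)*S(-1))*0 - 1*1175 = ((-1/(-3 + 1/(-7)))*(-4*(-1)))*0 - 1*1175 = (-1/(-3 - ⅐)*4)*0 - 1175 = (-1/(-22/7)*4)*0 - 1175 = (-1*(-7/22)*4)*0 - 1175 = ((7/22)*4)*0 - 1175 = (14/11)*0 - 1175 = 0 - 1175 = -1175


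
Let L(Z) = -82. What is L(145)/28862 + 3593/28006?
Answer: 50702337/404154586 ≈ 0.12545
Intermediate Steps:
L(145)/28862 + 3593/28006 = -82/28862 + 3593/28006 = -82*1/28862 + 3593*(1/28006) = -41/14431 + 3593/28006 = 50702337/404154586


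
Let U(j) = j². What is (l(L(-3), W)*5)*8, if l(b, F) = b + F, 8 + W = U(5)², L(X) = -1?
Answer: 24640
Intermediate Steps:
W = 617 (W = -8 + (5²)² = -8 + 25² = -8 + 625 = 617)
l(b, F) = F + b
(l(L(-3), W)*5)*8 = ((617 - 1)*5)*8 = (616*5)*8 = 3080*8 = 24640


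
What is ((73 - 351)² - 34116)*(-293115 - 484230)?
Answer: -33556428960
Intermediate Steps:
((73 - 351)² - 34116)*(-293115 - 484230) = ((-278)² - 34116)*(-777345) = (77284 - 34116)*(-777345) = 43168*(-777345) = -33556428960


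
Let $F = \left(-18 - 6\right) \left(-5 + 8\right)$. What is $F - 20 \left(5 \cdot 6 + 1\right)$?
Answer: $-692$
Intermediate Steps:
$F = -72$ ($F = \left(-24\right) 3 = -72$)
$F - 20 \left(5 \cdot 6 + 1\right) = -72 - 20 \left(5 \cdot 6 + 1\right) = -72 - 20 \left(30 + 1\right) = -72 - 620 = -692$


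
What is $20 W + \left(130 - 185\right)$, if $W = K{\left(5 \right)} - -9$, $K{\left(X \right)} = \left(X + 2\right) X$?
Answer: $825$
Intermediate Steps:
$K{\left(X \right)} = X \left(2 + X\right)$ ($K{\left(X \right)} = \left(2 + X\right) X = X \left(2 + X\right)$)
$W = 44$ ($W = 5 \left(2 + 5\right) - -9 = 5 \cdot 7 + 9 = 35 + 9 = 44$)
$20 W + \left(130 - 185\right) = 20 \cdot 44 + \left(130 - 185\right) = 880 + \left(130 - 185\right) = 880 - 55 = 825$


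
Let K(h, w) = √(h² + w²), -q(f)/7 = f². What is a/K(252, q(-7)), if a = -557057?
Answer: -557057*√3697/25879 ≈ -1308.8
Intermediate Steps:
q(f) = -7*f²
a/K(252, q(-7)) = -557057/√(252² + (-7*(-7)²)²) = -557057/√(63504 + (-7*49)²) = -557057/√(63504 + (-343)²) = -557057/√(63504 + 117649) = -557057*√3697/25879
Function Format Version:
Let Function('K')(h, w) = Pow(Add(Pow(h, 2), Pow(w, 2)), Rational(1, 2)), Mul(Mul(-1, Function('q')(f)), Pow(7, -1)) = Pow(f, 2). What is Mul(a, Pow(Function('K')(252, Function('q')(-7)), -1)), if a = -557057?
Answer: Mul(Rational(-557057, 25879), Pow(3697, Rational(1, 2))) ≈ -1308.8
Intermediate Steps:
Function('q')(f) = Mul(-7, Pow(f, 2))
Mul(a, Pow(Function('K')(252, Function('q')(-7)), -1)) = Mul(-557057, Pow(Pow(Add(Pow(252, 2), Pow(Mul(-7, Pow(-7, 2)), 2)), Rational(1, 2)), -1)) = Mul(-557057, Pow(Pow(Add(63504, Pow(Mul(-7, 49), 2)), Rational(1, 2)), -1)) = Mul(-557057, Pow(Pow(Add(63504, Pow(-343, 2)), Rational(1, 2)), -1)) = Mul(-557057, Pow(Pow(Add(63504, 117649), Rational(1, 2)), -1)) = Mul(-557057, Pow(Pow(181153, Rational(1, 2)), -1)) = Mul(-557057, Pow(Mul(7, Pow(3697, Rational(1, 2))), -1)) = Mul(-557057, Mul(Rational(1, 25879), Pow(3697, Rational(1, 2)))) = Mul(Rational(-557057, 25879), Pow(3697, Rational(1, 2)))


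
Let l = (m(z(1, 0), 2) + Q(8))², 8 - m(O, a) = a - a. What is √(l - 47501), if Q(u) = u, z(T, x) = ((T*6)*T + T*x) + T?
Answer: I*√47245 ≈ 217.36*I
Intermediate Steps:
z(T, x) = T + 6*T² + T*x (z(T, x) = ((6*T)*T + T*x) + T = (6*T² + T*x) + T = T + 6*T² + T*x)
m(O, a) = 8 (m(O, a) = 8 - (a - a) = 8 - 1*0 = 8 + 0 = 8)
l = 256 (l = (8 + 8)² = 16² = 256)
√(l - 47501) = √(256 - 47501) = √(-47245) = I*√47245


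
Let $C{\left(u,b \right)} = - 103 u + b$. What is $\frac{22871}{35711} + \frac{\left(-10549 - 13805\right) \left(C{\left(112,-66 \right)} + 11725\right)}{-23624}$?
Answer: $\frac{53757052433}{421818332} \approx 127.44$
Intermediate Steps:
$C{\left(u,b \right)} = b - 103 u$
$\frac{22871}{35711} + \frac{\left(-10549 - 13805\right) \left(C{\left(112,-66 \right)} + 11725\right)}{-23624} = \frac{22871}{35711} + \frac{\left(-10549 - 13805\right) \left(\left(-66 - 11536\right) + 11725\right)}{-23624} = 22871 \cdot \frac{1}{35711} + - 24354 \left(\left(-66 - 11536\right) + 11725\right) \left(- \frac{1}{23624}\right) = \frac{22871}{35711} + - 24354 \left(-11602 + 11725\right) \left(- \frac{1}{23624}\right) = \frac{22871}{35711} + \left(-24354\right) 123 \left(- \frac{1}{23624}\right) = \frac{22871}{35711} - - \frac{1497771}{11812} = \frac{22871}{35711} + \frac{1497771}{11812} = \frac{53757052433}{421818332}$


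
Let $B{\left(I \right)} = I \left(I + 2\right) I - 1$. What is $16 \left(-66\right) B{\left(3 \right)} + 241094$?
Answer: $194630$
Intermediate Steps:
$B{\left(I \right)} = -1 + I^{2} \left(2 + I\right)$ ($B{\left(I \right)} = I \left(2 + I\right) I - 1 = I^{2} \left(2 + I\right) - 1 = -1 + I^{2} \left(2 + I\right)$)
$16 \left(-66\right) B{\left(3 \right)} + 241094 = 16 \left(-66\right) \left(-1 + 3^{3} + 2 \cdot 3^{2}\right) + 241094 = - 1056 \left(-1 + 27 + 2 \cdot 9\right) + 241094 = - 1056 \left(-1 + 27 + 18\right) + 241094 = \left(-1056\right) 44 + 241094 = -46464 + 241094 = 194630$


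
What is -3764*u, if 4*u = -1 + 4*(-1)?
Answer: 4705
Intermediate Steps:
u = -5/4 (u = (-1 + 4*(-1))/4 = (-1 - 4)/4 = (1/4)*(-5) = -5/4 ≈ -1.2500)
-3764*u = -3764*(-5/4) = 4705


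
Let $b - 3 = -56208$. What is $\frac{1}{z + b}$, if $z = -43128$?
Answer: $- \frac{1}{99333} \approx -1.0067 \cdot 10^{-5}$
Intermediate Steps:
$b = -56205$ ($b = 3 - 56208 = -56205$)
$\frac{1}{z + b} = \frac{1}{-43128 - 56205} = \frac{1}{-99333} = - \frac{1}{99333}$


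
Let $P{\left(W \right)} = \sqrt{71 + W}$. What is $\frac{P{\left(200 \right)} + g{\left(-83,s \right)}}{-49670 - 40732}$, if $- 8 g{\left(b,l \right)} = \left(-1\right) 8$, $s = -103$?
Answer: $- \frac{1}{90402} - \frac{\sqrt{271}}{90402} \approx -0.00019316$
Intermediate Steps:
$g{\left(b,l \right)} = 1$ ($g{\left(b,l \right)} = - \frac{\left(-1\right) 8}{8} = \left(- \frac{1}{8}\right) \left(-8\right) = 1$)
$\frac{P{\left(200 \right)} + g{\left(-83,s \right)}}{-49670 - 40732} = \frac{\sqrt{71 + 200} + 1}{-49670 - 40732} = \frac{\sqrt{271} + 1}{-90402} = \left(1 + \sqrt{271}\right) \left(- \frac{1}{90402}\right) = - \frac{1}{90402} - \frac{\sqrt{271}}{90402}$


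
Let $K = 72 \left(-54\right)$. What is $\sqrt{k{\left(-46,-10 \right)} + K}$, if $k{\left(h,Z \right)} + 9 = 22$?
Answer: $5 i \sqrt{155} \approx 62.25 i$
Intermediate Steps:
$k{\left(h,Z \right)} = 13$ ($k{\left(h,Z \right)} = -9 + 22 = 13$)
$K = -3888$
$\sqrt{k{\left(-46,-10 \right)} + K} = \sqrt{13 - 3888} = \sqrt{-3875} = 5 i \sqrt{155}$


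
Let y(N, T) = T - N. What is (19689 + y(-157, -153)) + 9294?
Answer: 28987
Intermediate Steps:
(19689 + y(-157, -153)) + 9294 = (19689 + (-153 - 1*(-157))) + 9294 = (19689 + (-153 + 157)) + 9294 = (19689 + 4) + 9294 = 19693 + 9294 = 28987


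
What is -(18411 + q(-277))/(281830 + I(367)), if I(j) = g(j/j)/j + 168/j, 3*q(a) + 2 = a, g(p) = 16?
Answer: -3361353/51715897 ≈ -0.064996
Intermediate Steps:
q(a) = -⅔ + a/3
I(j) = 184/j (I(j) = 16/j + 168/j = 184/j)
-(18411 + q(-277))/(281830 + I(367)) = -(18411 + (-⅔ + (⅓)*(-277)))/(281830 + 184/367) = -(18411 + (-⅔ - 277/3))/(281830 + 184*(1/367)) = -(18411 - 93)/(281830 + 184/367) = -18318/103431794/367 = -18318*367/103431794 = -1*3361353/51715897 = -3361353/51715897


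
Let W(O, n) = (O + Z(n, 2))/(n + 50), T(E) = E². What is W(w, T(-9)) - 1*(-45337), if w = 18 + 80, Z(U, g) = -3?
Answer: 5939242/131 ≈ 45338.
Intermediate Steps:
w = 98
W(O, n) = (-3 + O)/(50 + n) (W(O, n) = (O - 3)/(n + 50) = (-3 + O)/(50 + n))
W(w, T(-9)) - 1*(-45337) = (-3 + 98)/(50 + (-9)²) - 1*(-45337) = 95/(50 + 81) + 45337 = 95/131 + 45337 = 5939242/131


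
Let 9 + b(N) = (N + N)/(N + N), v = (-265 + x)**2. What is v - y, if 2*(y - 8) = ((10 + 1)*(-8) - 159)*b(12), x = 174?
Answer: 7285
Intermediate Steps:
v = 8281 (v = (-265 + 174)**2 = (-91)**2 = 8281)
b(N) = -8 (b(N) = -9 + (N + N)/(N + N) = -9 + (2*N)/((2*N)) = -9 + (2*N)*(1/(2*N)) = -9 + 1 = -8)
y = 996 (y = 8 + (((10 + 1)*(-8) - 159)*(-8))/2 = 8 + ((11*(-8) - 159)*(-8))/2 = 8 + ((-88 - 159)*(-8))/2 = 8 + (-247*(-8))/2 = 8 + (1/2)*1976 = 8 + 988 = 996)
v - y = 8281 - 1*996 = 8281 - 996 = 7285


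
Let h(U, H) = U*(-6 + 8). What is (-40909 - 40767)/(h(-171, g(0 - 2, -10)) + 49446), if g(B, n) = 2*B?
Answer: -20419/12276 ≈ -1.6633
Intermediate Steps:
h(U, H) = 2*U (h(U, H) = U*2 = 2*U)
(-40909 - 40767)/(h(-171, g(0 - 2, -10)) + 49446) = (-40909 - 40767)/(2*(-171) + 49446) = -81676/(-342 + 49446) = -81676/49104 = -81676*1/49104 = -20419/12276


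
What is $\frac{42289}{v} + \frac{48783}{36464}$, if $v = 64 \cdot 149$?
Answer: $\frac{125451299}{21732544} \approx 5.7725$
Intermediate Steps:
$v = 9536$
$\frac{42289}{v} + \frac{48783}{36464} = \frac{42289}{9536} + \frac{48783}{36464} = \frac{125451299}{21732544}$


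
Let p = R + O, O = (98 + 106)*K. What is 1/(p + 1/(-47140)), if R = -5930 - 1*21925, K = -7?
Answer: -47140/1380400621 ≈ -3.4150e-5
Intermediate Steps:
O = -1428 (O = (98 + 106)*(-7) = 204*(-7) = -1428)
R = -27855 (R = -5930 - 21925 = -27855)
p = -29283 (p = -27855 - 1428 = -29283)
1/(p + 1/(-47140)) = 1/(-29283 + 1/(-47140)) = 1/(-29283 - 1/47140) = 1/(-1380400621/47140) = -47140/1380400621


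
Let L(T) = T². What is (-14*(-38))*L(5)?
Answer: 13300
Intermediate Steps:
(-14*(-38))*L(5) = -14*(-38)*5² = 532*25 = 13300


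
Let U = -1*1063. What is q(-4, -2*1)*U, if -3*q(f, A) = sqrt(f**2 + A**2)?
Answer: 2126*sqrt(5)/3 ≈ 1584.6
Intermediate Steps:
q(f, A) = -sqrt(A**2 + f**2)/3 (q(f, A) = -sqrt(f**2 + A**2)/3 = -sqrt(A**2 + f**2)/3)
U = -1063
q(-4, -2*1)*U = -sqrt((-2*1)**2 + (-4)**2)/3*(-1063) = -sqrt((-2)**2 + 16)/3*(-1063) = -sqrt(4 + 16)/3*(-1063) = -2*sqrt(5)/3*(-1063) = 2126*sqrt(5)/3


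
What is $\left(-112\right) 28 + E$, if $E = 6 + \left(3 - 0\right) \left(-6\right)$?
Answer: $-3148$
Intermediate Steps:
$E = -12$ ($E = 6 + \left(3 + 0\right) \left(-6\right) = 6 + 3 \left(-6\right) = 6 - 18 = -12$)
$\left(-112\right) 28 + E = \left(-112\right) 28 - 12 = -3136 - 12 = -3148$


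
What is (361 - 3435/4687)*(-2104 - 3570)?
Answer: -9580957528/4687 ≈ -2.0442e+6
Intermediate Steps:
(361 - 3435/4687)*(-2104 - 3570) = (361 - 3435*1/4687)*(-5674) = (361 - 3435/4687)*(-5674) = (1688572/4687)*(-5674) = -9580957528/4687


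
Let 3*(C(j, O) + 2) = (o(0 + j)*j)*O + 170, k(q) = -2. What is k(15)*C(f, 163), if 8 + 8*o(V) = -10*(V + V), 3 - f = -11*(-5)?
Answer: 2186480/3 ≈ 7.2883e+5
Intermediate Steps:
f = -52 (f = 3 - (-11)*(-5) = 3 - 1*55 = 3 - 55 = -52)
o(V) = -1 - 5*V/2 (o(V) = -1 + (-10*(V + V))/8 = -1 + (-20*V)/8 = -1 - 5*V/2)
C(j, O) = 164/3 + O*j*(-1 - 5*j/2)/3 (C(j, O) = -2 + (((-1 - 5*(0 + j)/2)*j)*O + 170)/3 = -2 + (((-1 - 5*j/2)*j)*O + 170)/3 = -2 + ((j*(-1 - 5*j/2))*O + 170)/3 = -2 + (O*j*(-1 - 5*j/2) + 170)/3 = -2 + (170 + O*j*(-1 - 5*j/2))/3 = -2 + (170/3 + O*j*(-1 - 5*j/2)/3) = 164/3 + O*j*(-1 - 5*j/2)/3)
k(15)*C(f, 163) = -2*(164/3 - ⅙*163*(-52)*(2 + 5*(-52))) = -2*(164/3 - ⅙*163*(-52)*(2 - 260)) = -2*(164/3 - ⅙*163*(-52)*(-258)) = -2*(164/3 - 364468) = -2*(-1093240/3) = 2186480/3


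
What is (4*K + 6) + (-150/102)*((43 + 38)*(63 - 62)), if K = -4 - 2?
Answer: -2331/17 ≈ -137.12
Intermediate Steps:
K = -6
(4*K + 6) + (-150/102)*((43 + 38)*(63 - 62)) = (4*(-6) + 6) + (-150/102)*((43 + 38)*(63 - 62)) = (-24 + 6) + (-150*1/102)*(81*1) = -18 - 25/17*81 = -18 - 2025/17 = -2331/17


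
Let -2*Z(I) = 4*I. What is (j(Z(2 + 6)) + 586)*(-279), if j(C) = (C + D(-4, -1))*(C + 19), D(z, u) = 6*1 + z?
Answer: -151776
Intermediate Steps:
Z(I) = -2*I
D(z, u) = 6 + z
j(C) = (2 + C)*(19 + C) (j(C) = (C + (6 - 4))*(C + 19) = (C + 2)*(19 + C) = (2 + C)*(19 + C))
(j(Z(2 + 6)) + 586)*(-279) = ((38 + (-2*(2 + 6))**2 + 21*(-2*(2 + 6))) + 586)*(-279) = ((38 + (-2*8)**2 + 21*(-2*8)) + 586)*(-279) = ((38 + (-16)**2 + 21*(-16)) + 586)*(-279) = ((38 + 256 - 336) + 586)*(-279) = (-42 + 586)*(-279) = 544*(-279) = -151776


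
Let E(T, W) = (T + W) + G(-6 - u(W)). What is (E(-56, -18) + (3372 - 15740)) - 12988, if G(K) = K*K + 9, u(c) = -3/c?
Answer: -913787/36 ≈ -25383.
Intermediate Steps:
G(K) = 9 + K**2 (G(K) = K**2 + 9 = 9 + K**2)
E(T, W) = 9 + T + W + (-6 + 3/W)**2 (E(T, W) = (T + W) + (9 + (-6 - (-3)/W)**2) = (T + W) + (9 + (-6 + 3/W)**2) = 9 + T + W + (-6 + 3/W)**2)
(E(-56, -18) + (3372 - 15740)) - 12988 = ((9 - 56 - 18 + 9*(-1 + 2*(-18))**2/(-18)**2) + (3372 - 15740)) - 12988 = ((9 - 56 - 18 + 9*(1/324)*(-1 - 36)**2) - 12368) - 12988 = ((9 - 56 - 18 + 9*(1/324)*(-37)**2) - 12368) - 12988 = ((9 - 56 - 18 + 9*(1/324)*1369) - 12368) - 12988 = ((9 - 56 - 18 + 1369/36) - 12368) - 12988 = (-971/36 - 12368) - 12988 = -446219/36 - 12988 = -913787/36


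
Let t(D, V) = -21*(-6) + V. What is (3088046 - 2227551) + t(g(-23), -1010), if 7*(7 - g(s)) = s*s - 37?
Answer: 859611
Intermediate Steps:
g(s) = 86/7 - s**2/7 (g(s) = 7 - (s*s - 37)/7 = 7 - (s**2 - 37)/7 = 7 - (-37 + s**2)/7 = 7 + (37/7 - s**2/7) = 86/7 - s**2/7)
t(D, V) = 126 + V
(3088046 - 2227551) + t(g(-23), -1010) = (3088046 - 2227551) + (126 - 1010) = 860495 - 884 = 859611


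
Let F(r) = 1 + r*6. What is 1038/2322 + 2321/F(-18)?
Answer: -879716/41409 ≈ -21.245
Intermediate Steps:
F(r) = 1 + 6*r
1038/2322 + 2321/F(-18) = 1038/2322 + 2321/(1 + 6*(-18)) = 1038*(1/2322) + 2321/(1 - 108) = 173/387 + 2321/(-107) = 173/387 + 2321*(-1/107) = 173/387 - 2321/107 = -879716/41409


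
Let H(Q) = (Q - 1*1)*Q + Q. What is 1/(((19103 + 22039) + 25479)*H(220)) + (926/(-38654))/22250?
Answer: -2713624159/2521089603186000 ≈ -1.0764e-6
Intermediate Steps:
H(Q) = Q + Q*(-1 + Q) (H(Q) = (Q - 1)*Q + Q = (-1 + Q)*Q + Q = Q*(-1 + Q) + Q = Q + Q*(-1 + Q))
1/(((19103 + 22039) + 25479)*H(220)) + (926/(-38654))/22250 = 1/(((19103 + 22039) + 25479)*(220²)) + (926/(-38654))/22250 = 1/((41142 + 25479)*48400) + (926*(-1/38654))*(1/22250) = (1/48400)/66621 - 463/19327*1/22250 = (1/66621)*(1/48400) - 463/430025750 = 1/3224456400 - 463/430025750 = -2713624159/2521089603186000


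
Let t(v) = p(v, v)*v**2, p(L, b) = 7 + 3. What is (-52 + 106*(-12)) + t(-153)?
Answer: 232766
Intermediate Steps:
p(L, b) = 10
t(v) = 10*v**2
(-52 + 106*(-12)) + t(-153) = (-52 + 106*(-12)) + 10*(-153)**2 = (-52 - 1272) + 10*23409 = -1324 + 234090 = 232766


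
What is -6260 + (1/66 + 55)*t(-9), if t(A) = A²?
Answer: -39683/22 ≈ -1803.8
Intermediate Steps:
-6260 + (1/66 + 55)*t(-9) = -6260 + (1/66 + 55)*(-9)² = -6260 + (1/66 + 55)*81 = -6260 + (3631/66)*81 = -6260 + 98037/22 = -39683/22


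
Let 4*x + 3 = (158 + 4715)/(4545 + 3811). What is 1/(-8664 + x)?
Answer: -33424/289605731 ≈ -0.00011541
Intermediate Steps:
x = -20195/33424 (x = -¾ + ((158 + 4715)/(4545 + 3811))/4 = -¾ + (4873/8356)/4 = -¾ + (4873*(1/8356))/4 = -¾ + (¼)*(4873/8356) = -¾ + 4873/33424 = -20195/33424 ≈ -0.60421)
1/(-8664 + x) = 1/(-8664 - 20195/33424) = 1/(-289605731/33424) = -33424/289605731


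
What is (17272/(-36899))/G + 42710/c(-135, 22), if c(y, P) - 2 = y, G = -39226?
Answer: -30909229567182/96252111571 ≈ -321.13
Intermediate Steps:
c(y, P) = 2 + y
(17272/(-36899))/G + 42710/c(-135, 22) = (17272/(-36899))/(-39226) + 42710/(2 - 135) = (17272*(-1/36899))*(-1/39226) + 42710/(-133) = -17272/36899*(-1/39226) + 42710*(-1/133) = 8636/723700087 - 42710/133 = -30909229567182/96252111571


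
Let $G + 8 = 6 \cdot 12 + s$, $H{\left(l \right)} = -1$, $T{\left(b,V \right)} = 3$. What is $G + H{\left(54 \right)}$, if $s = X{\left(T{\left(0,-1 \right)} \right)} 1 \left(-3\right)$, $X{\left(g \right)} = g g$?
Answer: $36$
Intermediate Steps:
$X{\left(g \right)} = g^{2}$
$s = -27$ ($s = 3^{2} \cdot 1 \left(-3\right) = 9 \cdot 1 \left(-3\right) = 9 \left(-3\right) = -27$)
$G = 37$ ($G = -8 + \left(6 \cdot 12 - 27\right) = -8 + \left(72 - 27\right) = -8 + 45 = 37$)
$G + H{\left(54 \right)} = 37 - 1 = 36$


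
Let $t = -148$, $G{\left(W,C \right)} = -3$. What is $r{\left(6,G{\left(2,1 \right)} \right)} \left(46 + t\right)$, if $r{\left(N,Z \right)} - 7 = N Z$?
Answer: $1122$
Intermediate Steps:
$r{\left(N,Z \right)} = 7 + N Z$
$r{\left(6,G{\left(2,1 \right)} \right)} \left(46 + t\right) = \left(7 + 6 \left(-3\right)\right) \left(46 - 148\right) = \left(7 - 18\right) \left(-102\right) = \left(-11\right) \left(-102\right) = 1122$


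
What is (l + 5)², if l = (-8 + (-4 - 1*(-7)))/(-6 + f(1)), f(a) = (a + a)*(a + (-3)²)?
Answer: 4225/196 ≈ 21.556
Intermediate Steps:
f(a) = 2*a*(9 + a) (f(a) = (2*a)*(a + 9) = (2*a)*(9 + a) = 2*a*(9 + a))
l = -5/14 (l = (-8 + (-4 - 1*(-7)))/(-6 + 2*1*(9 + 1)) = (-8 + (-4 + 7))/(-6 + 2*1*10) = (-8 + 3)/(-6 + 20) = -5/14 ≈ -0.35714)
(l + 5)² = (-5/14 + 5)² = (65/14)² = 4225/196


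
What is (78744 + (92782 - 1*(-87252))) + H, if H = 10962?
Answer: 269740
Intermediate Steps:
(78744 + (92782 - 1*(-87252))) + H = (78744 + (92782 - 1*(-87252))) + 10962 = (78744 + (92782 + 87252)) + 10962 = (78744 + 180034) + 10962 = 258778 + 10962 = 269740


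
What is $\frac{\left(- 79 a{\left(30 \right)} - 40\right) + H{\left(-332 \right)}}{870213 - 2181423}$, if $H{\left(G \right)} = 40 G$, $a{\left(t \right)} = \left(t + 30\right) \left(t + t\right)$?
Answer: $\frac{3308}{14569} \approx 0.22706$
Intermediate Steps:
$a{\left(t \right)} = 2 t \left(30 + t\right)$ ($a{\left(t \right)} = \left(30 + t\right) 2 t = 2 t \left(30 + t\right)$)
$\frac{\left(- 79 a{\left(30 \right)} - 40\right) + H{\left(-332 \right)}}{870213 - 2181423} = \frac{\left(- 79 \cdot 2 \cdot 30 \left(30 + 30\right) - 40\right) + 40 \left(-332\right)}{870213 - 2181423} = \frac{\left(- 79 \cdot 2 \cdot 30 \cdot 60 - 40\right) - 13280}{-1311210} = \left(\left(\left(-79\right) 3600 - 40\right) - 13280\right) \left(- \frac{1}{1311210}\right) = \left(\left(-284400 - 40\right) - 13280\right) \left(- \frac{1}{1311210}\right) = \left(-284440 - 13280\right) \left(- \frac{1}{1311210}\right) = \left(-297720\right) \left(- \frac{1}{1311210}\right) = \frac{3308}{14569}$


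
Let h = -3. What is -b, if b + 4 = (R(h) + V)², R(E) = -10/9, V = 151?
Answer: -1819477/81 ≈ -22463.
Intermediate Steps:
R(E) = -10/9 (R(E) = -10*⅑ = -10/9)
b = 1819477/81 (b = -4 + (-10/9 + 151)² = -4 + (1349/9)² = -4 + 1819801/81 = 1819477/81 ≈ 22463.)
-b = -1*1819477/81 = -1819477/81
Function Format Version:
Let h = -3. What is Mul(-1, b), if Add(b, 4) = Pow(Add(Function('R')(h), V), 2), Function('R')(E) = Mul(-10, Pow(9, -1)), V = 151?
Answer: Rational(-1819477, 81) ≈ -22463.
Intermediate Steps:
Function('R')(E) = Rational(-10, 9) (Function('R')(E) = Mul(-10, Rational(1, 9)) = Rational(-10, 9))
b = Rational(1819477, 81) (b = Add(-4, Pow(Add(Rational(-10, 9), 151), 2)) = Add(-4, Pow(Rational(1349, 9), 2)) = Add(-4, Rational(1819801, 81)) = Rational(1819477, 81) ≈ 22463.)
Mul(-1, b) = Mul(-1, Rational(1819477, 81)) = Rational(-1819477, 81)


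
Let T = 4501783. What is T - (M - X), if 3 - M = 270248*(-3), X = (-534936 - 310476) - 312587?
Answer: 2533037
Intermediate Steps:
X = -1157999 (X = -845412 - 312587 = -1157999)
M = 810747 (M = 3 - 270248*(-3) = 3 - 1*(-810744) = 3 + 810744 = 810747)
T - (M - X) = 4501783 - (810747 - 1*(-1157999)) = 4501783 - (810747 + 1157999) = 4501783 - 1*1968746 = 4501783 - 1968746 = 2533037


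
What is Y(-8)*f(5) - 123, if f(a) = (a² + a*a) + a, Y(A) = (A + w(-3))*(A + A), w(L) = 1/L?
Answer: 21631/3 ≈ 7210.3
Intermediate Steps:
Y(A) = 2*A*(-⅓ + A) (Y(A) = (A + 1/(-3))*(A + A) = (A - ⅓)*(2*A) = (-⅓ + A)*(2*A) = 2*A*(-⅓ + A))
f(a) = a + 2*a² (f(a) = (a² + a²) + a = 2*a² + a = a + 2*a²)
Y(-8)*f(5) - 123 = ((⅔)*(-8)*(-1 + 3*(-8)))*(5*(1 + 2*5)) - 123 = ((⅔)*(-8)*(-1 - 24))*(5*(1 + 10)) - 123 = ((⅔)*(-8)*(-25))*(5*11) - 123 = (400/3)*55 - 123 = 22000/3 - 123 = 21631/3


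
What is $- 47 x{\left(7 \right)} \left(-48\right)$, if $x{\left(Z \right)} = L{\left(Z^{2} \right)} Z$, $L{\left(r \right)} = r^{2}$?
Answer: $37916592$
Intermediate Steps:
$x{\left(Z \right)} = Z^{5}$ ($x{\left(Z \right)} = \left(Z^{2}\right)^{2} Z = Z^{4} Z = Z^{5}$)
$- 47 x{\left(7 \right)} \left(-48\right) = - 47 \cdot 7^{5} \left(-48\right) = \left(-47\right) 16807 \left(-48\right) = \left(-789929\right) \left(-48\right) = 37916592$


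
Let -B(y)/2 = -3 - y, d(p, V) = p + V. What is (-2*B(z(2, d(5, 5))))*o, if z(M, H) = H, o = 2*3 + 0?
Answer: -312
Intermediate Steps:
d(p, V) = V + p
o = 6 (o = 6 + 0 = 6)
B(y) = 6 + 2*y (B(y) = -2*(-3 - y) = 6 + 2*y)
(-2*B(z(2, d(5, 5))))*o = -2*(6 + 2*(5 + 5))*6 = -2*(6 + 2*10)*6 = -2*(6 + 20)*6 = -2*26*6 = -52*6 = -312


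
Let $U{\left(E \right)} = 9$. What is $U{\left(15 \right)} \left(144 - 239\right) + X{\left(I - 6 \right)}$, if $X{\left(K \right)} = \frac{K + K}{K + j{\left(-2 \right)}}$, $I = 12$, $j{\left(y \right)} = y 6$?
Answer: $-857$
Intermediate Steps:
$j{\left(y \right)} = 6 y$
$X{\left(K \right)} = \frac{2 K}{-12 + K}$ ($X{\left(K \right)} = \frac{K + K}{K + 6 \left(-2\right)} = \frac{2 K}{K - 12} = \frac{2 K}{-12 + K}$)
$U{\left(15 \right)} \left(144 - 239\right) + X{\left(I - 6 \right)} = 9 \left(144 - 239\right) + \frac{2 \left(12 - 6\right)}{-12 + \left(12 - 6\right)} = 9 \left(-95\right) + 2 \cdot 6 \frac{1}{-12 + 6} = -855 + 2 \cdot 6 \frac{1}{-6} = -855 + 2 \cdot 6 \left(- \frac{1}{6}\right) = -855 - 2 = -857$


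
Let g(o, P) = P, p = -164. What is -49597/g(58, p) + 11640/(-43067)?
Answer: 2134085039/7062988 ≈ 302.15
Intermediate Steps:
-49597/g(58, p) + 11640/(-43067) = -49597/(-164) + 11640/(-43067) = -49597*(-1/164) + 11640*(-1/43067) = 49597/164 - 11640/43067 = 2134085039/7062988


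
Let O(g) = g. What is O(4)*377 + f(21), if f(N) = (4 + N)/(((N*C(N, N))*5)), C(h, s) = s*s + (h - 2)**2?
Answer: 25397741/16842 ≈ 1508.0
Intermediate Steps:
C(h, s) = s**2 + (-2 + h)**2
f(N) = (4 + N)/(5*N*(N**2 + (-2 + N)**2)) (f(N) = (4 + N)/(((N*(N**2 + (-2 + N)**2))*5)) = (4 + N)/((5*N*(N**2 + (-2 + N)**2))) = (4 + N)*(1/(5*N*(N**2 + (-2 + N)**2))) = (4 + N)/(5*N*(N**2 + (-2 + N)**2)))
O(4)*377 + f(21) = 4*377 + (1/5)*(4 + 21)/(21*(21**2 + (-2 + 21)**2)) = 1508 + (1/5)*(1/21)*25/(441 + 19**2) = 1508 + (1/5)*(1/21)*25/(441 + 361) = 1508 + (1/5)*(1/21)*25/802 = 1508 + (1/5)*(1/21)*(1/802)*25 = 1508 + 5/16842 = 25397741/16842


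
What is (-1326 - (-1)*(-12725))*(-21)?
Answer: 295071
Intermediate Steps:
(-1326 - (-1)*(-12725))*(-21) = (-1326 - 1*12725)*(-21) = (-1326 - 12725)*(-21) = -14051*(-21) = 295071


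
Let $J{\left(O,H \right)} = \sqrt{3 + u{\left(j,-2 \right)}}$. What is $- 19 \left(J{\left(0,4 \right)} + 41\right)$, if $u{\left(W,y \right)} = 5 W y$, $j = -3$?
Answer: $-779 - 19 \sqrt{33} \approx -888.15$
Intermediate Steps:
$u{\left(W,y \right)} = 5 W y$
$J{\left(O,H \right)} = \sqrt{33}$ ($J{\left(O,H \right)} = \sqrt{3 + 5 \left(-3\right) \left(-2\right)} = \sqrt{3 + 30} = \sqrt{33}$)
$- 19 \left(J{\left(0,4 \right)} + 41\right) = - 19 \left(\sqrt{33} + 41\right) = - 19 \left(41 + \sqrt{33}\right) = -779 - 19 \sqrt{33}$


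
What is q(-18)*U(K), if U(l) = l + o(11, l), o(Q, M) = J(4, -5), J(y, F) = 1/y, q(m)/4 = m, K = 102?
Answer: -7362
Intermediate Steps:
q(m) = 4*m
o(Q, M) = 1/4
U(l) = 1/4 + l (U(l) = l + 1/4 = 1/4 + l)
q(-18)*U(K) = (4*(-18))*(1/4 + 102) = -72*409/4 = -7362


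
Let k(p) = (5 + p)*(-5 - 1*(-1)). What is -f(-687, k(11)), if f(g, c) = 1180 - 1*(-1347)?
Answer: -2527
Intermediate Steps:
k(p) = -20 - 4*p (k(p) = (5 + p)*(-5 + 1) = (5 + p)*(-4) = -20 - 4*p)
f(g, c) = 2527 (f(g, c) = 1180 + 1347 = 2527)
-f(-687, k(11)) = -1*2527 = -2527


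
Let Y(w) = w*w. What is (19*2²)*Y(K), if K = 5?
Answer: 1900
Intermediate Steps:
Y(w) = w²
(19*2²)*Y(K) = (19*2²)*5² = (19*4)*25 = 76*25 = 1900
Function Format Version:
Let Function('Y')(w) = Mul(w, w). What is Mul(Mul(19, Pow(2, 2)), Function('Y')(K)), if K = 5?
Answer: 1900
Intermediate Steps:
Function('Y')(w) = Pow(w, 2)
Mul(Mul(19, Pow(2, 2)), Function('Y')(K)) = Mul(Mul(19, Pow(2, 2)), Pow(5, 2)) = Mul(Mul(19, 4), 25) = Mul(76, 25) = 1900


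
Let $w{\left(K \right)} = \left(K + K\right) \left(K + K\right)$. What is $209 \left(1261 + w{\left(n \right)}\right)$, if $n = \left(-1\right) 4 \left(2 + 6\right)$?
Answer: $1119613$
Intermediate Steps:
$n = -32$ ($n = \left(-4\right) 8 = -32$)
$w{\left(K \right)} = 4 K^{2}$ ($w{\left(K \right)} = 2 K 2 K = 4 K^{2}$)
$209 \left(1261 + w{\left(n \right)}\right) = 209 \left(1261 + 4 \left(-32\right)^{2}\right) = 209 \left(1261 + 4 \cdot 1024\right) = 209 \left(1261 + 4096\right) = 209 \cdot 5357 = 1119613$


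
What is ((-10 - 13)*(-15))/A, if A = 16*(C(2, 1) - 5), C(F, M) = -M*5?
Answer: -69/32 ≈ -2.1563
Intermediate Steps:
C(F, M) = -5*M
A = -160 (A = 16*(-5*1 - 5) = 16*(-5 - 5) = 16*(-10) = -160)
((-10 - 13)*(-15))/A = ((-10 - 13)*(-15))/(-160) = -23*(-15)*(-1/160) = 345*(-1/160) = -69/32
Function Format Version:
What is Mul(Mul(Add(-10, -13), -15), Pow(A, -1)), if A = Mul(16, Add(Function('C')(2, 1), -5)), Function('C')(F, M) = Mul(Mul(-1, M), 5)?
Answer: Rational(-69, 32) ≈ -2.1563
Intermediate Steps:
Function('C')(F, M) = Mul(-5, M)
A = -160 (A = Mul(16, Add(Mul(-5, 1), -5)) = Mul(16, Add(-5, -5)) = Mul(16, -10) = -160)
Mul(Mul(Add(-10, -13), -15), Pow(A, -1)) = Mul(Mul(Add(-10, -13), -15), Pow(-160, -1)) = Mul(Mul(-23, -15), Rational(-1, 160)) = Mul(345, Rational(-1, 160)) = Rational(-69, 32)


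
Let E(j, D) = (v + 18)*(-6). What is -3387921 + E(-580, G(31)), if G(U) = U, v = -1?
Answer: -3388023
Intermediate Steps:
E(j, D) = -102 (E(j, D) = (-1 + 18)*(-6) = 17*(-6) = -102)
-3387921 + E(-580, G(31)) = -3387921 - 102 = -3388023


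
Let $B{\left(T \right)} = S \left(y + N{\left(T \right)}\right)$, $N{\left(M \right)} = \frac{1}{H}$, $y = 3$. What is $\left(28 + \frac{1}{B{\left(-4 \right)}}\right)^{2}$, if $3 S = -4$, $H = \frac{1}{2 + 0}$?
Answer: $\frac{310249}{400} \approx 775.62$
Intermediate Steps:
$H = \frac{1}{2} \approx 0.5$
$S = - \frac{4}{3}$ ($S = \frac{1}{3} \left(-4\right) = - \frac{4}{3} \approx -1.3333$)
$N{\left(M \right)} = 2$ ($N{\left(M \right)} = \frac{1}{\frac{1}{2}} = 2$)
$B{\left(T \right)} = - \frac{20}{3}$ ($B{\left(T \right)} = - \frac{4 \left(3 + 2\right)}{3} = \left(- \frac{4}{3}\right) 5 = - \frac{20}{3}$)
$\left(28 + \frac{1}{B{\left(-4 \right)}}\right)^{2} = \left(28 + \frac{1}{- \frac{20}{3}}\right)^{2} = \left(28 - \frac{3}{20}\right)^{2} = \left(\frac{557}{20}\right)^{2} = \frac{310249}{400}$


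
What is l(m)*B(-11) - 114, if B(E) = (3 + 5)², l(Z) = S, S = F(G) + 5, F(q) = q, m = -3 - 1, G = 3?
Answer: 398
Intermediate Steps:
m = -4
S = 8 (S = 3 + 5 = 8)
l(Z) = 8
B(E) = 64 (B(E) = 8² = 64)
l(m)*B(-11) - 114 = 8*64 - 114 = 512 - 114 = 398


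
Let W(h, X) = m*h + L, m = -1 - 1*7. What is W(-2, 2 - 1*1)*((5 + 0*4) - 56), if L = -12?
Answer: -204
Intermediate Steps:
m = -8 (m = -1 - 7 = -8)
W(h, X) = -12 - 8*h (W(h, X) = -8*h - 12 = -12 - 8*h)
W(-2, 2 - 1*1)*((5 + 0*4) - 56) = (-12 - 8*(-2))*((5 + 0*4) - 56) = (-12 + 16)*((5 + 0) - 56) = 4*(5 - 56) = 4*(-51) = -204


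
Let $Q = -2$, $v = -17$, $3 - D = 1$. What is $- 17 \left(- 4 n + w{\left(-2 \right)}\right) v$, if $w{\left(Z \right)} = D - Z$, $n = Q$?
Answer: $3468$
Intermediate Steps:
$D = 2$ ($D = 3 - 1 = 2$)
$n = -2$
$w{\left(Z \right)} = 2 - Z$
$- 17 \left(- 4 n + w{\left(-2 \right)}\right) v = - 17 \left(\left(-4\right) \left(-2\right) + \left(2 - -2\right)\right) \left(-17\right) = - 17 \left(8 + \left(2 + 2\right)\right) \left(-17\right) = - 17 \left(8 + 4\right) \left(-17\right) = \left(-17\right) 12 \left(-17\right) = \left(-204\right) \left(-17\right) = 3468$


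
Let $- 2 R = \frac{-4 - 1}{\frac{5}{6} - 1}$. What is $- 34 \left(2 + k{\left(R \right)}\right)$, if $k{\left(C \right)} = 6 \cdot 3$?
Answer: $-680$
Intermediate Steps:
$R = -15$ ($R = - \frac{\left(-4 - 1\right) \frac{1}{\frac{5}{6} - 1}}{2} = - \frac{\left(-5\right) \frac{1}{5 \cdot \frac{1}{6} - 1}}{2} = - \frac{\left(-5\right) \frac{1}{\frac{5}{6} - 1}}{2} = - \frac{\left(-5\right) \frac{1}{- \frac{1}{6}}}{2} = - \frac{\left(-5\right) \left(-6\right)}{2} = \left(- \frac{1}{2}\right) 30 = -15$)
$k{\left(C \right)} = 18$
$- 34 \left(2 + k{\left(R \right)}\right) = - 34 \left(2 + 18\right) = \left(-34\right) 20 = -680$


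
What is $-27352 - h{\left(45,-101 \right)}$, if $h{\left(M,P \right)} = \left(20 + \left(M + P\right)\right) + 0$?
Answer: $-27316$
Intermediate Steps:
$h{\left(M,P \right)} = 20 + M + P$ ($h{\left(M,P \right)} = \left(20 + M + P\right) + 0 = 20 + M + P$)
$-27352 - h{\left(45,-101 \right)} = -27352 - \left(20 + 45 - 101\right) = -27352 - -36 = -27352 + 36 = -27316$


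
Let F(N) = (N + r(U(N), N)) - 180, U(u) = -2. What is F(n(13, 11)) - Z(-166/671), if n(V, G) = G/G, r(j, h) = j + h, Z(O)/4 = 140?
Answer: -740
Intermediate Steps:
Z(O) = 560 (Z(O) = 4*140 = 560)
r(j, h) = h + j
n(V, G) = 1
F(N) = -182 + 2*N (F(N) = (N + (N - 2)) - 180 = (N + (-2 + N)) - 180 = (-2 + 2*N) - 180 = -182 + 2*N)
F(n(13, 11)) - Z(-166/671) = (-182 + 2*1) - 1*560 = (-182 + 2) - 560 = -180 - 560 = -740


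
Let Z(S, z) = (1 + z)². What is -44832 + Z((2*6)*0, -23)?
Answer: -44348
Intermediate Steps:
-44832 + Z((2*6)*0, -23) = -44832 + (1 - 23)² = -44832 + (-22)² = -44832 + 484 = -44348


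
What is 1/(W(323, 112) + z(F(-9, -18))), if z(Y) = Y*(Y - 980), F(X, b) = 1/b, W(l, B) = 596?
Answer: 324/210745 ≈ 0.0015374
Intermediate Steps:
z(Y) = Y*(-980 + Y)
1/(W(323, 112) + z(F(-9, -18))) = 1/(596 + (-980 + 1/(-18))/(-18)) = 1/(596 - (-980 - 1/18)/18) = 1/(596 - 1/18*(-17641/18)) = 1/(596 + 17641/324) = 1/(210745/324) = 324/210745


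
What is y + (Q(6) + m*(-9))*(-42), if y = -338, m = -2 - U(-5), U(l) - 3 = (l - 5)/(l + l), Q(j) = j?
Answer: -2858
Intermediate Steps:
U(l) = 3 + (-5 + l)/(2*l) (U(l) = 3 + (l - 5)/(l + l) = 3 + (-5 + l)/((2*l)) = 3 + (-5 + l)*(1/(2*l)) = 3 + (-5 + l)/(2*l))
m = -6 (m = -2 - (-5 + 7*(-5))/(2*(-5)) = -2 - (-1)*(-5 - 35)/(2*5) = -2 - (-1)*(-40)/(2*5) = -2 - 1*4 = -2 - 4 = -6)
y + (Q(6) + m*(-9))*(-42) = -338 + (6 - 6*(-9))*(-42) = -338 + (6 + 54)*(-42) = -338 + 60*(-42) = -338 - 2520 = -2858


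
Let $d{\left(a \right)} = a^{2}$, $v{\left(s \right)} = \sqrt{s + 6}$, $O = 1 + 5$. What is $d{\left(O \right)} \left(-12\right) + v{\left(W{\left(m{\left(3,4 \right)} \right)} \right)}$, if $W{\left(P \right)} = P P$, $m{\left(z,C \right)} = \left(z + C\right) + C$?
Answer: $-432 + \sqrt{127} \approx -420.73$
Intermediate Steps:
$m{\left(z,C \right)} = z + 2 C$ ($m{\left(z,C \right)} = \left(C + z\right) + C = z + 2 C$)
$O = 6$
$W{\left(P \right)} = P^{2}$
$v{\left(s \right)} = \sqrt{6 + s}$
$d{\left(O \right)} \left(-12\right) + v{\left(W{\left(m{\left(3,4 \right)} \right)} \right)} = 6^{2} \left(-12\right) + \sqrt{6 + \left(3 + 2 \cdot 4\right)^{2}} = 36 \left(-12\right) + \sqrt{6 + \left(3 + 8\right)^{2}} = -432 + \sqrt{6 + 11^{2}} = -432 + \sqrt{6 + 121} = -432 + \sqrt{127}$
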